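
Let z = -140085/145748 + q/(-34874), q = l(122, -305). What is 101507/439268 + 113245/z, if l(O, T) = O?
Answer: -126421843644025773249/1076888683490164 ≈ -1.1740e+5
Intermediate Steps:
q = 122
z = -2451552773/2541407876 (z = -140085/145748 + 122/(-34874) = -140085*1/145748 + 122*(-1/34874) = -140085/145748 - 61/17437 = -2451552773/2541407876 ≈ -0.96464)
101507/439268 + 113245/z = 101507/439268 + 113245/(-2451552773/2541407876) = 101507*(1/439268) + 113245*(-2541407876/2451552773) = 101507/439268 - 287801734917620/2451552773 = -126421843644025773249/1076888683490164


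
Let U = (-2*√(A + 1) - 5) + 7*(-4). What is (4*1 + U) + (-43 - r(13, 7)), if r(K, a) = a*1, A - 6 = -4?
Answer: -79 - 2*√3 ≈ -82.464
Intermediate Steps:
A = 2 (A = 6 - 4 = 2)
r(K, a) = a
U = -33 - 2*√3 (U = (-2*√(2 + 1) - 5) + 7*(-4) = (-2*√3 - 5) - 28 = (-5 - 2*√3) - 28 = -33 - 2*√3 ≈ -36.464)
(4*1 + U) + (-43 - r(13, 7)) = (4*1 + (-33 - 2*√3)) + (-43 - 1*7) = (4 + (-33 - 2*√3)) + (-43 - 7) = (-29 - 2*√3) - 50 = -79 - 2*√3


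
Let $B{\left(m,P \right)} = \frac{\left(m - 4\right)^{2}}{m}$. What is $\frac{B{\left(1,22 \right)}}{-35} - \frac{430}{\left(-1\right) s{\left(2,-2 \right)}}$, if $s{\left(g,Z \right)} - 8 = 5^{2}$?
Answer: $\frac{14753}{1155} \approx 12.773$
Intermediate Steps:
$s{\left(g,Z \right)} = 33$ ($s{\left(g,Z \right)} = 8 + 5^{2} = 8 + 25 = 33$)
$B{\left(m,P \right)} = \frac{\left(-4 + m\right)^{2}}{m}$
$\frac{B{\left(1,22 \right)}}{-35} - \frac{430}{\left(-1\right) s{\left(2,-2 \right)}} = \frac{1^{-1} \left(-4 + 1\right)^{2}}{-35} - \frac{430}{\left(-1\right) 33} = 1 \left(-3\right)^{2} \left(- \frac{1}{35}\right) - \frac{430}{-33} = 1 \cdot 9 \left(- \frac{1}{35}\right) - - \frac{430}{33} = 9 \left(- \frac{1}{35}\right) + \frac{430}{33} = - \frac{9}{35} + \frac{430}{33} = \frac{14753}{1155}$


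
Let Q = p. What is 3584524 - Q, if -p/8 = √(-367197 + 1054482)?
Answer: 3584524 + 72*√8485 ≈ 3.5912e+6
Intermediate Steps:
p = -72*√8485 (p = -8*√(-367197 + 1054482) = -72*√8485 ≈ -6632.2)
Q = -72*√8485 ≈ -6632.2
3584524 - Q = 3584524 - (-72)*√8485 = 3584524 + 72*√8485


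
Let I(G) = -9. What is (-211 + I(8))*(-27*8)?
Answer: 47520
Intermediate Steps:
(-211 + I(8))*(-27*8) = (-211 - 9)*(-27*8) = -220*(-216) = 47520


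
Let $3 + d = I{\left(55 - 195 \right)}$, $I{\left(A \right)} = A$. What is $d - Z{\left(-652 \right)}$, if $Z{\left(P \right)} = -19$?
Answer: $-124$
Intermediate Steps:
$d = -143$ ($d = -3 + \left(55 - 195\right) = -3 - 140 = -143$)
$d - Z{\left(-652 \right)} = -143 - -19 = -143 + 19 = -124$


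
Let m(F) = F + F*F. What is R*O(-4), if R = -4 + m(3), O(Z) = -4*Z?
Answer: 128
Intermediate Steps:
m(F) = F + F²
R = 8 (R = -4 + 3*(1 + 3) = -4 + 3*4 = -4 + 12 = 8)
R*O(-4) = 8*(-4*(-4)) = 8*16 = 128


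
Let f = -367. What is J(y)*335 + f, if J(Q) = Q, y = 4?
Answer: 973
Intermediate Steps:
J(y)*335 + f = 4*335 - 367 = 1340 - 367 = 973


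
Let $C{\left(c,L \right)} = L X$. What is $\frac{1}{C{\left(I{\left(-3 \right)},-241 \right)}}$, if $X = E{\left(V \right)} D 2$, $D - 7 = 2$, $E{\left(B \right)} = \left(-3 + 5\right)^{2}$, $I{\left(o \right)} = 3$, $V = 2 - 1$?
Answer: $- \frac{1}{17352} \approx -5.763 \cdot 10^{-5}$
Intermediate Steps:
$V = 1$
$E{\left(B \right)} = 4$ ($E{\left(B \right)} = 2^{2} = 4$)
$D = 9$ ($D = 7 + 2 = 9$)
$X = 72$ ($X = 4 \cdot 9 \cdot 2 = 36 \cdot 2 = 72$)
$C{\left(c,L \right)} = 72 L$ ($C{\left(c,L \right)} = L 72 = 72 L$)
$\frac{1}{C{\left(I{\left(-3 \right)},-241 \right)}} = \frac{1}{72 \left(-241\right)} = \frac{1}{-17352} = - \frac{1}{17352}$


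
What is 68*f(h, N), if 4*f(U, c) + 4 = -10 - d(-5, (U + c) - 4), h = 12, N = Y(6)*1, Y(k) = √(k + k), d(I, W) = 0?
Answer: -238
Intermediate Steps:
Y(k) = √2*√k (Y(k) = √(2*k) = √2*√k)
N = 2*√3 (N = (√2*√6)*1 = (2*√3)*1 = 2*√3 ≈ 3.4641)
f(U, c) = -7/2 (f(U, c) = -1 + (-10 - 1*0)/4 = -1 + (-10 + 0)/4 = -1 + (¼)*(-10) = -1 - 5/2 = -7/2)
68*f(h, N) = 68*(-7/2) = -238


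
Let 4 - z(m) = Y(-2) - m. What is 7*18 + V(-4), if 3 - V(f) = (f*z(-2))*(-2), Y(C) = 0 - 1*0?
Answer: 113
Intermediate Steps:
Y(C) = 0 (Y(C) = 0 + 0 = 0)
z(m) = 4 + m (z(m) = 4 - (0 - m) = 4 - (-1)*m = 4 + m)
V(f) = 3 + 4*f (V(f) = 3 - f*(4 - 2)*(-2) = 3 - f*2*(-2) = 3 - 2*f*(-2) = 3 - (-4)*f = 3 + 4*f)
7*18 + V(-4) = 7*18 + (3 + 4*(-4)) = 126 + (3 - 16) = 126 - 13 = 113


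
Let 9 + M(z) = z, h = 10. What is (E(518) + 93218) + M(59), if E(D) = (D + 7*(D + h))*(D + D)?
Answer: 4458972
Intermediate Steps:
M(z) = -9 + z
E(D) = 2*D*(70 + 8*D) (E(D) = (D + 7*(D + 10))*(D + D) = (D + 7*(10 + D))*(2*D) = (D + (70 + 7*D))*(2*D) = (70 + 8*D)*(2*D) = 2*D*(70 + 8*D))
(E(518) + 93218) + M(59) = (4*518*(35 + 4*518) + 93218) + (-9 + 59) = (4*518*(35 + 2072) + 93218) + 50 = (4*518*2107 + 93218) + 50 = (4365704 + 93218) + 50 = 4458922 + 50 = 4458972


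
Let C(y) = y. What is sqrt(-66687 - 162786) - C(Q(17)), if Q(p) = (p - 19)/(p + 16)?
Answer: 2/33 + 9*I*sqrt(2833) ≈ 0.060606 + 479.03*I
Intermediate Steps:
Q(p) = (-19 + p)/(16 + p)
sqrt(-66687 - 162786) - C(Q(17)) = sqrt(-66687 - 162786) - (-19 + 17)/(16 + 17) = sqrt(-229473) - (-2)/33 = 9*I*sqrt(2833) - (-2)/33 = 9*I*sqrt(2833) - 1*(-2/33) = 9*I*sqrt(2833) + 2/33 = 2/33 + 9*I*sqrt(2833)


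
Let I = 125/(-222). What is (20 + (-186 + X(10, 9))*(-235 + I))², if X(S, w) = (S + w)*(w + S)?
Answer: 83670993424225/49284 ≈ 1.6977e+9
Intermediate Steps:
X(S, w) = (S + w)² (X(S, w) = (S + w)*(S + w) = (S + w)²)
I = -125/222 (I = 125*(-1/222) = -125/222 ≈ -0.56306)
(20 + (-186 + X(10, 9))*(-235 + I))² = (20 + (-186 + (10 + 9)²)*(-235 - 125/222))² = (20 + (-186 + 19²)*(-52295/222))² = (20 + (-186 + 361)*(-52295/222))² = (20 + 175*(-52295/222))² = (20 - 9151625/222)² = (-9147185/222)² = 83670993424225/49284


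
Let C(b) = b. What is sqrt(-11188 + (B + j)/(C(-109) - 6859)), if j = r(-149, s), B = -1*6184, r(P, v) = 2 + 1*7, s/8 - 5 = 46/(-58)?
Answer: I*sqrt(803503262)/268 ≈ 105.77*I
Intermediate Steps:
s = 976/29 (s = 40 + 8*(46/(-58)) = 40 + 8*(46*(-1/58)) = 40 + 8*(-23/29) = 40 - 184/29 = 976/29 ≈ 33.655)
r(P, v) = 9 (r(P, v) = 2 + 7 = 9)
B = -6184
j = 9
sqrt(-11188 + (B + j)/(C(-109) - 6859)) = sqrt(-11188 + (-6184 + 9)/(-109 - 6859)) = sqrt(-11188 - 6175/(-6968)) = sqrt(-11188 - 6175*(-1/6968)) = sqrt(-11188 + 475/536) = sqrt(-5996293/536) = I*sqrt(803503262)/268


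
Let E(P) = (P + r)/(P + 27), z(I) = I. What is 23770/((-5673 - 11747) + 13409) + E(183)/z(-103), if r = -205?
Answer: -12239449/2065665 ≈ -5.9252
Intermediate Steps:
E(P) = (-205 + P)/(27 + P) (E(P) = (P - 205)/(P + 27) = (-205 + P)/(27 + P))
23770/((-5673 - 11747) + 13409) + E(183)/z(-103) = 23770/((-5673 - 11747) + 13409) + ((-205 + 183)/(27 + 183))/(-103) = 23770/(-17420 + 13409) + (-22/210)*(-1/103) = 23770/(-4011) + ((1/210)*(-22))*(-1/103) = 23770*(-1/4011) - 11/105*(-1/103) = -23770/4011 + 11/10815 = -12239449/2065665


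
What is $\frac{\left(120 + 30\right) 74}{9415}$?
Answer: $\frac{2220}{1883} \approx 1.179$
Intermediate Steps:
$\frac{\left(120 + 30\right) 74}{9415} = 150 \cdot 74 \cdot \frac{1}{9415} = 11100 \cdot \frac{1}{9415} = \frac{2220}{1883}$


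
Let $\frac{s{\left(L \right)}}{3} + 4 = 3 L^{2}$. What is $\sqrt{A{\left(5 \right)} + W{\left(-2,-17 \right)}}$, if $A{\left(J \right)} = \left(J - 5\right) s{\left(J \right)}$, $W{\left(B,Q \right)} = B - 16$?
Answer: $3 i \sqrt{2} \approx 4.2426 i$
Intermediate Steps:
$W{\left(B,Q \right)} = -16 + B$
$s{\left(L \right)} = -12 + 9 L^{2}$ ($s{\left(L \right)} = -12 + 3 \cdot 3 L^{2} = -12 + 9 L^{2}$)
$A{\left(J \right)} = \left(-12 + 9 J^{2}\right) \left(-5 + J\right)$ ($A{\left(J \right)} = \left(J - 5\right) \left(-12 + 9 J^{2}\right) = \left(-5 + J\right) \left(-12 + 9 J^{2}\right) = \left(-12 + 9 J^{2}\right) \left(-5 + J\right)$)
$\sqrt{A{\left(5 \right)} + W{\left(-2,-17 \right)}} = \sqrt{3 \left(-5 + 5\right) \left(-4 + 3 \cdot 5^{2}\right) - 18} = \sqrt{3 \cdot 0 \left(-4 + 3 \cdot 25\right) - 18} = \sqrt{3 \cdot 0 \left(-4 + 75\right) - 18} = \sqrt{3 \cdot 0 \cdot 71 - 18} = \sqrt{0 - 18} = \sqrt{-18} = 3 i \sqrt{2}$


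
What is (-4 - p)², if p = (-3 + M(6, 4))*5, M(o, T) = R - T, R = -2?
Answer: 1681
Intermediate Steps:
M(o, T) = -2 - T
p = -45 (p = (-3 + (-2 - 1*4))*5 = (-3 + (-2 - 4))*5 = (-3 - 6)*5 = -9*5 = -45)
(-4 - p)² = (-4 - 1*(-45))² = (-4 + 45)² = 41² = 1681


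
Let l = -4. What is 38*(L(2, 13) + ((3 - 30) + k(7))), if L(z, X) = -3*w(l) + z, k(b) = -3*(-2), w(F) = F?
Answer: -266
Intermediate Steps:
k(b) = 6
L(z, X) = 12 + z (L(z, X) = -3*(-4) + z = 12 + z)
38*(L(2, 13) + ((3 - 30) + k(7))) = 38*((12 + 2) + ((3 - 30) + 6)) = 38*(14 + (-27 + 6)) = 38*(14 - 21) = 38*(-7) = -266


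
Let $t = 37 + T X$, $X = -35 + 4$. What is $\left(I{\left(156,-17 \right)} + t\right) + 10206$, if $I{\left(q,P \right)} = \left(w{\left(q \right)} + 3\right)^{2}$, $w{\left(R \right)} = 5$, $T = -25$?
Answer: $11082$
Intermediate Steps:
$I{\left(q,P \right)} = 64$ ($I{\left(q,P \right)} = \left(5 + 3\right)^{2} = 8^{2} = 64$)
$X = -31$
$t = 812$ ($t = 37 - -775 = 37 + 775 = 812$)
$\left(I{\left(156,-17 \right)} + t\right) + 10206 = \left(64 + 812\right) + 10206 = 876 + 10206 = 11082$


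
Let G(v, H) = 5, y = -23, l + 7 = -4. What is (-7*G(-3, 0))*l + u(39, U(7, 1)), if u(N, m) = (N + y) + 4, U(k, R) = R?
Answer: 405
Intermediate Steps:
l = -11 (l = -7 - 4 = -11)
u(N, m) = -19 + N (u(N, m) = (N - 23) + 4 = (-23 + N) + 4 = -19 + N)
(-7*G(-3, 0))*l + u(39, U(7, 1)) = -7*5*(-11) + (-19 + 39) = -35*(-11) + 20 = 385 + 20 = 405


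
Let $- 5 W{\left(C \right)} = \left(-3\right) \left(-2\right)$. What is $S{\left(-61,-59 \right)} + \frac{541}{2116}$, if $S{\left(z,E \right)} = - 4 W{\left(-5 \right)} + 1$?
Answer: $\frac{64069}{10580} \approx 6.0557$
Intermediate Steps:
$W{\left(C \right)} = - \frac{6}{5}$ ($W{\left(C \right)} = - \frac{\left(-3\right) \left(-2\right)}{5} = \left(- \frac{1}{5}\right) 6 = - \frac{6}{5}$)
$S{\left(z,E \right)} = \frac{29}{5}$ ($S{\left(z,E \right)} = \left(-4\right) \left(- \frac{6}{5}\right) + 1 = \frac{24}{5} + 1 = \frac{29}{5}$)
$S{\left(-61,-59 \right)} + \frac{541}{2116} = \frac{29}{5} + \frac{541}{2116} = \frac{64069}{10580}$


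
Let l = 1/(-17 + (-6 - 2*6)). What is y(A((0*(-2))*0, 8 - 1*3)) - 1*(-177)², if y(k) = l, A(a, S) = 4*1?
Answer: -1096516/35 ≈ -31329.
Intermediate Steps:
A(a, S) = 4
l = -1/35 (l = 1/(-17 + (-6 - 12)) = 1/(-17 - 18) = 1/(-35) = -1/35 ≈ -0.028571)
y(k) = -1/35
y(A((0*(-2))*0, 8 - 1*3)) - 1*(-177)² = -1/35 - 1*(-177)² = -1/35 - 1*31329 = -1/35 - 31329 = -1096516/35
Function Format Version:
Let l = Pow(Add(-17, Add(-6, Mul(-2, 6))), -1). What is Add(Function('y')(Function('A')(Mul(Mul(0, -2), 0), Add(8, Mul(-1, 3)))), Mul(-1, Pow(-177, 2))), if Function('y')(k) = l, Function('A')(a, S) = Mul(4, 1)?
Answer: Rational(-1096516, 35) ≈ -31329.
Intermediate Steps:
Function('A')(a, S) = 4
l = Rational(-1, 35) (l = Pow(Add(-17, Add(-6, -12)), -1) = Pow(Add(-17, -18), -1) = Pow(-35, -1) = Rational(-1, 35) ≈ -0.028571)
Function('y')(k) = Rational(-1, 35)
Add(Function('y')(Function('A')(Mul(Mul(0, -2), 0), Add(8, Mul(-1, 3)))), Mul(-1, Pow(-177, 2))) = Add(Rational(-1, 35), Mul(-1, Pow(-177, 2))) = Add(Rational(-1, 35), Mul(-1, 31329)) = Add(Rational(-1, 35), -31329) = Rational(-1096516, 35)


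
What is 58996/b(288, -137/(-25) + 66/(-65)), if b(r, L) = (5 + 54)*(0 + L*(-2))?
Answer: -9586850/85609 ≈ -111.98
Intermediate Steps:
b(r, L) = -118*L (b(r, L) = 59*(0 - 2*L) = 59*(-2*L) = -118*L)
58996/b(288, -137/(-25) + 66/(-65)) = 58996/((-118*(-137/(-25) + 66/(-65)))) = 58996/((-118*(-137*(-1/25) + 66*(-1/65)))) = 58996/((-118*(137/25 - 66/65))) = 58996/((-118*1451/325)) = 58996/(-171218/325) = 58996*(-325/171218) = -9586850/85609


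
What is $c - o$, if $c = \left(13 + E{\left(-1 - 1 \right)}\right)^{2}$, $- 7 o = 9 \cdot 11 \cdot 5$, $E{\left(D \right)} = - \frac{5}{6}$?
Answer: $\frac{55123}{252} \approx 218.74$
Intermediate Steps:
$E{\left(D \right)} = - \frac{5}{6}$ ($E{\left(D \right)} = \left(-5\right) \frac{1}{6} = - \frac{5}{6}$)
$o = - \frac{495}{7}$ ($o = - \frac{9 \cdot 11 \cdot 5}{7} = - \frac{99 \cdot 5}{7} = \left(- \frac{1}{7}\right) 495 = - \frac{495}{7} \approx -70.714$)
$c = \frac{5329}{36}$ ($c = \left(13 - \frac{5}{6}\right)^{2} = \left(\frac{73}{6}\right)^{2} = \frac{5329}{36} \approx 148.03$)
$c - o = \frac{5329}{36} - - \frac{495}{7} = \frac{5329}{36} + \frac{495}{7} = \frac{55123}{252}$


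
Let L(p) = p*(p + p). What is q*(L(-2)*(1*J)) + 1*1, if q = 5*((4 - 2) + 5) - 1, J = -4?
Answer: -1087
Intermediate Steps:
q = 34 (q = 5*(2 + 5) - 1 = 5*7 - 1 = 35 - 1 = 34)
L(p) = 2*p² (L(p) = p*(2*p) = 2*p²)
q*(L(-2)*(1*J)) + 1*1 = 34*((2*(-2)²)*(1*(-4))) + 1*1 = 34*((2*4)*(-4)) + 1 = 34*(8*(-4)) + 1 = 34*(-32) + 1 = -1088 + 1 = -1087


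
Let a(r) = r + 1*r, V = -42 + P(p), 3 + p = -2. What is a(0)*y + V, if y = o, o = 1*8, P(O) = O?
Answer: -47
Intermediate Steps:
p = -5 (p = -3 - 2 = -5)
o = 8
y = 8
V = -47 (V = -42 - 5 = -47)
a(r) = 2*r (a(r) = r + r = 2*r)
a(0)*y + V = (2*0)*8 - 47 = 0*8 - 47 = 0 - 47 = -47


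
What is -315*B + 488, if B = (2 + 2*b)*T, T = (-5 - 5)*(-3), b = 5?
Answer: -112912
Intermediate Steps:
T = 30 (T = -10*(-3) = 30)
B = 360 (B = (2 + 2*5)*30 = (2 + 10)*30 = 12*30 = 360)
-315*B + 488 = -315*360 + 488 = -113400 + 488 = -112912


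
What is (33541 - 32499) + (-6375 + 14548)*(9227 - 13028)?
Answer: -31064531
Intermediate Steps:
(33541 - 32499) + (-6375 + 14548)*(9227 - 13028) = 1042 + 8173*(-3801) = 1042 - 31065573 = -31064531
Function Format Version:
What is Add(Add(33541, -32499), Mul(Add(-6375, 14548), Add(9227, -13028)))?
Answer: -31064531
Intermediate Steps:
Add(Add(33541, -32499), Mul(Add(-6375, 14548), Add(9227, -13028))) = Add(1042, Mul(8173, -3801)) = Add(1042, -31065573) = -31064531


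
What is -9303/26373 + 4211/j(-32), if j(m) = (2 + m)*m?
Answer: 34041941/8439360 ≈ 4.0337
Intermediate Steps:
j(m) = m*(2 + m)
-9303/26373 + 4211/j(-32) = -9303/26373 + 4211/((-32*(2 - 32))) = -9303*1/26373 + 4211/((-32*(-30))) = -3101/8791 + 4211/960 = 34041941/8439360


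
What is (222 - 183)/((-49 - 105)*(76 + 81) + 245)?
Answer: -3/1841 ≈ -0.0016296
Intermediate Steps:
(222 - 183)/((-49 - 105)*(76 + 81) + 245) = 39/(-154*157 + 245) = 39/(-24178 + 245) = 39/(-23933) = 39*(-1/23933) = -3/1841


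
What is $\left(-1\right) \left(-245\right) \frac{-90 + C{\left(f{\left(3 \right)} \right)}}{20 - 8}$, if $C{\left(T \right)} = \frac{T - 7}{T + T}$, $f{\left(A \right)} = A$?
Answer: $- \frac{16660}{9} \approx -1851.1$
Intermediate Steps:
$C{\left(T \right)} = \frac{-7 + T}{2 T}$
$\left(-1\right) \left(-245\right) \frac{-90 + C{\left(f{\left(3 \right)} \right)}}{20 - 8} = \left(-1\right) \left(-245\right) \frac{-90 + \frac{-7 + 3}{2 \cdot 3}}{20 - 8} = 245 \frac{-90 + \frac{1}{2} \cdot \frac{1}{3} \left(-4\right)}{12} = 245 \left(-90 - \frac{2}{3}\right) \frac{1}{12} = 245 \left(\left(- \frac{272}{3}\right) \frac{1}{12}\right) = 245 \left(- \frac{68}{9}\right) = - \frac{16660}{9}$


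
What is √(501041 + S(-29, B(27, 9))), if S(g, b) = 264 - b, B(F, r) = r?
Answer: 4*√31331 ≈ 708.02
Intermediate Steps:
√(501041 + S(-29, B(27, 9))) = √(501041 + (264 - 1*9)) = √(501041 + (264 - 9)) = √(501041 + 255) = √501296 = 4*√31331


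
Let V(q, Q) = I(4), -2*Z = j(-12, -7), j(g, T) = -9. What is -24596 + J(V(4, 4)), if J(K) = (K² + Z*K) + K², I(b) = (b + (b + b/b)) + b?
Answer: -48399/2 ≈ -24200.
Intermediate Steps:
Z = 9/2 (Z = -½*(-9) = 9/2 ≈ 4.5000)
I(b) = 1 + 3*b (I(b) = (b + (b + 1)) + b = (b + (1 + b)) + b = (1 + 2*b) + b = 1 + 3*b)
V(q, Q) = 13 (V(q, Q) = 1 + 3*4 = 1 + 12 = 13)
J(K) = 2*K² + 9*K/2 (J(K) = (K² + 9*K/2) + K² = 2*K² + 9*K/2)
-24596 + J(V(4, 4)) = -24596 + (½)*13*(9 + 4*13) = -24596 + (½)*13*(9 + 52) = -24596 + (½)*13*61 = -24596 + 793/2 = -48399/2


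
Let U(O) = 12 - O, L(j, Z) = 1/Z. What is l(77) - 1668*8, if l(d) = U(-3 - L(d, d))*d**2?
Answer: 75668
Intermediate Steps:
l(d) = d**2*(15 + 1/d) (l(d) = (12 - (-3 - 1/d))*d**2 = (12 + (3 + 1/d))*d**2 = (15 + 1/d)*d**2 = d**2*(15 + 1/d))
l(77) - 1668*8 = 77*(1 + 15*77) - 1668*8 = 77*(1 + 1155) - 1*13344 = 77*1156 - 13344 = 89012 - 13344 = 75668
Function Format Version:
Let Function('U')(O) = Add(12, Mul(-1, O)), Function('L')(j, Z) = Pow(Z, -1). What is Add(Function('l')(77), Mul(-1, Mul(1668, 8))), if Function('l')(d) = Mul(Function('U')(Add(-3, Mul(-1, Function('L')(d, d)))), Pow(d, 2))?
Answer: 75668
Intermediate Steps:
Function('l')(d) = Mul(Pow(d, 2), Add(15, Pow(d, -1))) (Function('l')(d) = Mul(Add(12, Mul(-1, Add(-3, Mul(-1, Pow(d, -1))))), Pow(d, 2)) = Mul(Add(12, Add(3, Pow(d, -1))), Pow(d, 2)) = Mul(Add(15, Pow(d, -1)), Pow(d, 2)) = Mul(Pow(d, 2), Add(15, Pow(d, -1))))
Add(Function('l')(77), Mul(-1, Mul(1668, 8))) = Add(Mul(77, Add(1, Mul(15, 77))), Mul(-1, Mul(1668, 8))) = Add(Mul(77, Add(1, 1155)), Mul(-1, 13344)) = Add(Mul(77, 1156), -13344) = Add(89012, -13344) = 75668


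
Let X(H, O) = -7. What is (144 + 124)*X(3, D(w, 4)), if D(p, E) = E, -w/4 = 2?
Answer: -1876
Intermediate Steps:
w = -8 (w = -4*2 = -8)
(144 + 124)*X(3, D(w, 4)) = (144 + 124)*(-7) = 268*(-7) = -1876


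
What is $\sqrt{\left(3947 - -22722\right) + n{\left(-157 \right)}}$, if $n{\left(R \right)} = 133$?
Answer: $3 \sqrt{2978} \approx 163.71$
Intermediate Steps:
$\sqrt{\left(3947 - -22722\right) + n{\left(-157 \right)}} = \sqrt{\left(3947 - -22722\right) + 133} = \sqrt{\left(3947 + 22722\right) + 133} = \sqrt{26669 + 133} = \sqrt{26802} = 3 \sqrt{2978}$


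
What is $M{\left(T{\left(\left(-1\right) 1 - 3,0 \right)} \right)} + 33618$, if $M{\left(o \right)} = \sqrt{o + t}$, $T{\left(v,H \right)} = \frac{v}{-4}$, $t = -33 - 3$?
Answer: $33618 + i \sqrt{35} \approx 33618.0 + 5.9161 i$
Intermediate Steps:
$t = -36$ ($t = -33 - 3 = -36$)
$T{\left(v,H \right)} = - \frac{v}{4}$ ($T{\left(v,H \right)} = v \left(- \frac{1}{4}\right) = - \frac{v}{4}$)
$M{\left(o \right)} = \sqrt{-36 + o}$ ($M{\left(o \right)} = \sqrt{o - 36} = \sqrt{-36 + o}$)
$M{\left(T{\left(\left(-1\right) 1 - 3,0 \right)} \right)} + 33618 = \sqrt{-36 - \frac{\left(-1\right) 1 - 3}{4}} + 33618 = \sqrt{-36 - \frac{-1 - 3}{4}} + 33618 = \sqrt{-36 - -1} + 33618 = \sqrt{-36 + 1} + 33618 = \sqrt{-35} + 33618 = i \sqrt{35} + 33618 = 33618 + i \sqrt{35}$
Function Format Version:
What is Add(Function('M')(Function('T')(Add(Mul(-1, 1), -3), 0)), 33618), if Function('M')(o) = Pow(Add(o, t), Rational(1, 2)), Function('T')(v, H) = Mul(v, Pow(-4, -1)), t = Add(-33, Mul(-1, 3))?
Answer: Add(33618, Mul(I, Pow(35, Rational(1, 2)))) ≈ Add(33618., Mul(5.9161, I))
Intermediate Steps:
t = -36 (t = Add(-33, -3) = -36)
Function('T')(v, H) = Mul(Rational(-1, 4), v) (Function('T')(v, H) = Mul(v, Rational(-1, 4)) = Mul(Rational(-1, 4), v))
Function('M')(o) = Pow(Add(-36, o), Rational(1, 2)) (Function('M')(o) = Pow(Add(o, -36), Rational(1, 2)) = Pow(Add(-36, o), Rational(1, 2)))
Add(Function('M')(Function('T')(Add(Mul(-1, 1), -3), 0)), 33618) = Add(Pow(Add(-36, Mul(Rational(-1, 4), Add(Mul(-1, 1), -3))), Rational(1, 2)), 33618) = Add(Pow(Add(-36, Mul(Rational(-1, 4), Add(-1, -3))), Rational(1, 2)), 33618) = Add(Pow(Add(-36, Mul(Rational(-1, 4), -4)), Rational(1, 2)), 33618) = Add(Pow(Add(-36, 1), Rational(1, 2)), 33618) = Add(Pow(-35, Rational(1, 2)), 33618) = Add(Mul(I, Pow(35, Rational(1, 2))), 33618) = Add(33618, Mul(I, Pow(35, Rational(1, 2))))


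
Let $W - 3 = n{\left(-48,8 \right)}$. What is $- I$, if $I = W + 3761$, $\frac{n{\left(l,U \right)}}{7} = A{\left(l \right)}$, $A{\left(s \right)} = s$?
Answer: $-3428$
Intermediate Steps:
$n{\left(l,U \right)} = 7 l$
$W = -333$ ($W = 3 + 7 \left(-48\right) = 3 - 336 = -333$)
$I = 3428$ ($I = -333 + 3761 = 3428$)
$- I = \left(-1\right) 3428 = -3428$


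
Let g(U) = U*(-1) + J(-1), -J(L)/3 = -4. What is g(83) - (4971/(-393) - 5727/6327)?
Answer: -15871117/276279 ≈ -57.446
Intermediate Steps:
J(L) = 12 (J(L) = -3*(-4) = 12)
g(U) = 12 - U (g(U) = U*(-1) + 12 = -U + 12 = 12 - U)
g(83) - (4971/(-393) - 5727/6327) = (12 - 1*83) - (4971/(-393) - 5727/6327) = (12 - 83) - (4971*(-1/393) - 5727*1/6327) = -71 - (-1657/131 - 1909/2109) = -71 - 1*(-3744692/276279) = -71 + 3744692/276279 = -15871117/276279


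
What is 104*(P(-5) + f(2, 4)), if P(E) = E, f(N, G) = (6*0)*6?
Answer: -520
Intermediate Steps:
f(N, G) = 0 (f(N, G) = 0*6 = 0)
104*(P(-5) + f(2, 4)) = 104*(-5 + 0) = 104*(-5) = -520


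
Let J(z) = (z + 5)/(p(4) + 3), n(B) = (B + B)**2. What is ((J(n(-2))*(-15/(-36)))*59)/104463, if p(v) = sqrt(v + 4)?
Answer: 2065/139284 - 2065*sqrt(2)/208926 ≈ 0.00084790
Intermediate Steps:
p(v) = sqrt(4 + v)
n(B) = 4*B**2 (n(B) = (2*B)**2 = 4*B**2)
J(z) = (5 + z)/(3 + 2*sqrt(2)) (J(z) = (z + 5)/(sqrt(4 + 4) + 3) = (5 + z)/(sqrt(8) + 3) = (5 + z)/(2*sqrt(2) + 3) = (5 + z)/(3 + 2*sqrt(2)))
((J(n(-2))*(-15/(-36)))*59)/104463 = ((((5 + 4*(-2)**2)/(3 + 2*sqrt(2)))*(-15/(-36)))*59)/104463 = ((((5 + 4*4)/(3 + 2*sqrt(2)))*(-15*(-1/36)))*59)*(1/104463) = ((((5 + 16)/(3 + 2*sqrt(2)))*(5/12))*59)*(1/104463) = (((21/(3 + 2*sqrt(2)))*(5/12))*59)*(1/104463) = ((35/(4*(3 + 2*sqrt(2))))*59)*(1/104463) = (2065/(4*(3 + 2*sqrt(2))))*(1/104463) = 2065/(417852*(3 + 2*sqrt(2)))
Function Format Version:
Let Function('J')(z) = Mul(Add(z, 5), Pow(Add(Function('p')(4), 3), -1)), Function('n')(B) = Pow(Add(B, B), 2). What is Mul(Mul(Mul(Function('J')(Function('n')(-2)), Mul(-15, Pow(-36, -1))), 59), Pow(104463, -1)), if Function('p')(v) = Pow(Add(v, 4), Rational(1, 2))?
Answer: Add(Rational(2065, 139284), Mul(Rational(-2065, 208926), Pow(2, Rational(1, 2)))) ≈ 0.00084790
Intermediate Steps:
Function('p')(v) = Pow(Add(4, v), Rational(1, 2))
Function('n')(B) = Mul(4, Pow(B, 2)) (Function('n')(B) = Pow(Mul(2, B), 2) = Mul(4, Pow(B, 2)))
Function('J')(z) = Mul(Pow(Add(3, Mul(2, Pow(2, Rational(1, 2)))), -1), Add(5, z)) (Function('J')(z) = Mul(Add(z, 5), Pow(Add(Pow(Add(4, 4), Rational(1, 2)), 3), -1)) = Mul(Add(5, z), Pow(Add(Pow(8, Rational(1, 2)), 3), -1)) = Mul(Add(5, z), Pow(Add(Mul(2, Pow(2, Rational(1, 2))), 3), -1)) = Mul(Add(5, z), Pow(Add(3, Mul(2, Pow(2, Rational(1, 2)))), -1)) = Mul(Pow(Add(3, Mul(2, Pow(2, Rational(1, 2)))), -1), Add(5, z)))
Mul(Mul(Mul(Function('J')(Function('n')(-2)), Mul(-15, Pow(-36, -1))), 59), Pow(104463, -1)) = Mul(Mul(Mul(Mul(Pow(Add(3, Mul(2, Pow(2, Rational(1, 2)))), -1), Add(5, Mul(4, Pow(-2, 2)))), Mul(-15, Pow(-36, -1))), 59), Pow(104463, -1)) = Mul(Mul(Mul(Mul(Pow(Add(3, Mul(2, Pow(2, Rational(1, 2)))), -1), Add(5, Mul(4, 4))), Mul(-15, Rational(-1, 36))), 59), Rational(1, 104463)) = Mul(Mul(Mul(Mul(Pow(Add(3, Mul(2, Pow(2, Rational(1, 2)))), -1), Add(5, 16)), Rational(5, 12)), 59), Rational(1, 104463)) = Mul(Mul(Mul(Mul(Pow(Add(3, Mul(2, Pow(2, Rational(1, 2)))), -1), 21), Rational(5, 12)), 59), Rational(1, 104463)) = Mul(Mul(Mul(Mul(21, Pow(Add(3, Mul(2, Pow(2, Rational(1, 2)))), -1)), Rational(5, 12)), 59), Rational(1, 104463)) = Mul(Mul(Mul(Rational(35, 4), Pow(Add(3, Mul(2, Pow(2, Rational(1, 2)))), -1)), 59), Rational(1, 104463)) = Mul(Mul(Rational(2065, 4), Pow(Add(3, Mul(2, Pow(2, Rational(1, 2)))), -1)), Rational(1, 104463)) = Mul(Rational(2065, 417852), Pow(Add(3, Mul(2, Pow(2, Rational(1, 2)))), -1))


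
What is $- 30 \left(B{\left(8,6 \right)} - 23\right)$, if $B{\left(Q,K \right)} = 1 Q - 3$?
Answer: $540$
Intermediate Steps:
$B{\left(Q,K \right)} = -3 + Q$ ($B{\left(Q,K \right)} = Q - 3 = -3 + Q$)
$- 30 \left(B{\left(8,6 \right)} - 23\right) = - 30 \left(\left(-3 + 8\right) - 23\right) = - 30 \left(5 - 23\right) = \left(-30\right) \left(-18\right) = 540$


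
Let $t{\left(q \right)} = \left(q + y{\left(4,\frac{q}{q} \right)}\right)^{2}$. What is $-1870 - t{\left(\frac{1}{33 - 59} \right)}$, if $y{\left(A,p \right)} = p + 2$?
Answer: $- \frac{1270049}{676} \approx -1878.8$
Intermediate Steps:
$y{\left(A,p \right)} = 2 + p$
$t{\left(q \right)} = \left(3 + q\right)^{2}$ ($t{\left(q \right)} = \left(q + \left(2 + \frac{q}{q}\right)\right)^{2} = \left(q + \left(2 + 1\right)\right)^{2} = \left(q + 3\right)^{2} = \left(3 + q\right)^{2}$)
$-1870 - t{\left(\frac{1}{33 - 59} \right)} = -1870 - \left(3 + \frac{1}{33 - 59}\right)^{2} = -1870 - \left(3 + \frac{1}{-26}\right)^{2} = -1870 - \left(3 - \frac{1}{26}\right)^{2} = -1870 - \left(\frac{77}{26}\right)^{2} = -1870 - \frac{5929}{676} = - \frac{1270049}{676}$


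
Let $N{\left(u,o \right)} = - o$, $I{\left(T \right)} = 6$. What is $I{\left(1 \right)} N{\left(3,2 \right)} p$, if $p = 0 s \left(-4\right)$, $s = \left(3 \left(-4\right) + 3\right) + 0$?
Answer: $0$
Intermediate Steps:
$s = -9$ ($s = \left(-12 + 3\right) + 0 = -9 + 0 = -9$)
$p = 0$ ($p = 0 \left(-9\right) \left(-4\right) = 0 \left(-4\right) = 0$)
$I{\left(1 \right)} N{\left(3,2 \right)} p = 6 \left(\left(-1\right) 2\right) 0 = 6 \left(-2\right) 0 = \left(-12\right) 0 = 0$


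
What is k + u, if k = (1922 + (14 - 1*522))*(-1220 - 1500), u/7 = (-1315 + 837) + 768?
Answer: -3844050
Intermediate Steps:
u = 2030 (u = 7*((-1315 + 837) + 768) = 7*(-478 + 768) = 7*290 = 2030)
k = -3846080 (k = (1922 + (14 - 522))*(-2720) = (1922 - 508)*(-2720) = 1414*(-2720) = -3846080)
k + u = -3846080 + 2030 = -3844050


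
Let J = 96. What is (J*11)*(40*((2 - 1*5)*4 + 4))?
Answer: -337920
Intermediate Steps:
(J*11)*(40*((2 - 1*5)*4 + 4)) = (96*11)*(40*((2 - 1*5)*4 + 4)) = 1056*(40*((2 - 5)*4 + 4)) = 1056*(40*(-3*4 + 4)) = 1056*(40*(-12 + 4)) = 1056*(40*(-8)) = 1056*(-320) = -337920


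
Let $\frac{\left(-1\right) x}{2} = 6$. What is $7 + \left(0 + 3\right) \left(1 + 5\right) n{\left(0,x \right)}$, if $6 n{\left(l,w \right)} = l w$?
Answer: $7$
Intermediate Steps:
$x = -12$ ($x = \left(-2\right) 6 = -12$)
$n{\left(l,w \right)} = \frac{l w}{6}$
$7 + \left(0 + 3\right) \left(1 + 5\right) n{\left(0,x \right)} = 7 + \left(0 + 3\right) \left(1 + 5\right) \frac{1}{6} \cdot 0 \left(-12\right) = 7 + 3 \cdot 6 \cdot 0 = 7 + 18 \cdot 0 = 7 + 0 = 7$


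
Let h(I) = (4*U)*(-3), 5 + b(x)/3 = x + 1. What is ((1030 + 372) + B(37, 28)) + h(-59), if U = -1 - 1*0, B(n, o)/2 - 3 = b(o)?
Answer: 1564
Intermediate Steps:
b(x) = -12 + 3*x (b(x) = -15 + 3*(x + 1) = -15 + 3*(1 + x) = -15 + (3 + 3*x) = -12 + 3*x)
B(n, o) = -18 + 6*o (B(n, o) = 6 + 2*(-12 + 3*o) = 6 + (-24 + 6*o) = -18 + 6*o)
U = -1 (U = -1 + 0 = -1)
h(I) = 12 (h(I) = (4*(-1))*(-3) = -4*(-3) = 12)
((1030 + 372) + B(37, 28)) + h(-59) = ((1030 + 372) + (-18 + 6*28)) + 12 = (1402 + (-18 + 168)) + 12 = (1402 + 150) + 12 = 1552 + 12 = 1564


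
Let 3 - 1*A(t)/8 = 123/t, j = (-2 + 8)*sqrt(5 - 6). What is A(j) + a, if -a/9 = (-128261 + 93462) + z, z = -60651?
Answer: 859074 + 164*I ≈ 8.5907e+5 + 164.0*I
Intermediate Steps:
j = 6*I (j = 6*sqrt(-1) = 6*I ≈ 6.0*I)
A(t) = 24 - 984/t
a = 859050 (a = -9*((-128261 + 93462) - 60651) = -9*(-34799 - 60651) = -9*(-95450) = 859050)
A(j) + a = (24 - 984*(-I/6)) + 859050 = (24 - (-164)*I) + 859050 = (24 + 164*I) + 859050 = 859074 + 164*I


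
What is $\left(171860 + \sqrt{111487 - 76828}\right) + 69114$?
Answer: $240974 + 3 \sqrt{3851} \approx 2.4116 \cdot 10^{5}$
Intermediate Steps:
$\left(171860 + \sqrt{111487 - 76828}\right) + 69114 = \left(171860 + \sqrt{34659}\right) + 69114 = \left(171860 + 3 \sqrt{3851}\right) + 69114 = 240974 + 3 \sqrt{3851}$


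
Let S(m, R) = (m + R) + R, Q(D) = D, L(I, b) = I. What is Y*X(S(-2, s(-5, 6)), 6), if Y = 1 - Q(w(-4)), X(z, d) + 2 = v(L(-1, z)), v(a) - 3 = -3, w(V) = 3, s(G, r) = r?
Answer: 4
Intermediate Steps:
S(m, R) = m + 2*R (S(m, R) = (R + m) + R = m + 2*R)
v(a) = 0 (v(a) = 3 - 3 = 0)
X(z, d) = -2 (X(z, d) = -2 + 0 = -2)
Y = -2 (Y = 1 - 1*3 = 1 - 3 = -2)
Y*X(S(-2, s(-5, 6)), 6) = -2*(-2) = 4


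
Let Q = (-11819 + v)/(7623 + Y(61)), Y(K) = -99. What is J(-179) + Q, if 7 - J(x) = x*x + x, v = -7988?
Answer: -239696827/7524 ≈ -31858.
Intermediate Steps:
J(x) = 7 - x - x² (J(x) = 7 - (x*x + x) = 7 - (x² + x) = 7 - (x + x²) = 7 + (-x - x²) = 7 - x - x²)
Q = -19807/7524 (Q = (-11819 - 7988)/(7623 - 99) = -19807/7524 ≈ -2.6325)
J(-179) + Q = (7 - 1*(-179) - 1*(-179)²) - 19807/7524 = (7 + 179 - 1*32041) - 19807/7524 = (7 + 179 - 32041) - 19807/7524 = -31855 - 19807/7524 = -239696827/7524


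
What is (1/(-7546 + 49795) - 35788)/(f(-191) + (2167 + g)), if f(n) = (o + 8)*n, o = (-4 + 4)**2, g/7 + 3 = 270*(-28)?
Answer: 1512007211/2209707198 ≈ 0.68426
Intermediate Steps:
g = -52941 (g = -21 + 7*(270*(-28)) = -21 + 7*(-7560) = -21 - 52920 = -52941)
o = 0 (o = 0**2 = 0)
f(n) = 8*n (f(n) = (0 + 8)*n = 8*n)
(1/(-7546 + 49795) - 35788)/(f(-191) + (2167 + g)) = (1/(-7546 + 49795) - 35788)/(8*(-191) + (2167 - 52941)) = (1/42249 - 35788)/(-1528 - 50774) = (1/42249 - 35788)/(-52302) = -1512007211/42249*(-1/52302) = 1512007211/2209707198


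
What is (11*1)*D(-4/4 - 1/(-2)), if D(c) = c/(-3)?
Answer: 11/6 ≈ 1.8333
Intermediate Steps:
D(c) = -c/3
(11*1)*D(-4/4 - 1/(-2)) = (11*1)*(-(-4/4 - 1/(-2))/3) = 11*(-(-4*¼ - 1*(-½))/3) = 11*(-(-1 + ½)/3) = 11*(-⅓*(-½)) = 11*(⅙) = 11/6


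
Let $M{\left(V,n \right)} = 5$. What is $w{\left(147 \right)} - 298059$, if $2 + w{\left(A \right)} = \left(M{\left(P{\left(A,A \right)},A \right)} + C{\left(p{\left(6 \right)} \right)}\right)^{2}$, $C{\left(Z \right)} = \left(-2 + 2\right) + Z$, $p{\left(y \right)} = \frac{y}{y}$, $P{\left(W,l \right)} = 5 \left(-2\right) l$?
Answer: $-298025$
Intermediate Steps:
$P{\left(W,l \right)} = - 10 l$
$p{\left(y \right)} = 1$
$C{\left(Z \right)} = Z$ ($C{\left(Z \right)} = 0 + Z = Z$)
$w{\left(A \right)} = 34$ ($w{\left(A \right)} = -2 + \left(5 + 1\right)^{2} = -2 + 6^{2} = -2 + 36 = 34$)
$w{\left(147 \right)} - 298059 = 34 - 298059 = -298025$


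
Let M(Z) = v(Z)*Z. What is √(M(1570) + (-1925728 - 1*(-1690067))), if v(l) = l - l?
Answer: I*√235661 ≈ 485.45*I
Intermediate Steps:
v(l) = 0
M(Z) = 0 (M(Z) = 0*Z = 0)
√(M(1570) + (-1925728 - 1*(-1690067))) = √(0 + (-1925728 - 1*(-1690067))) = √(0 + (-1925728 + 1690067)) = √(0 - 235661) = √(-235661) = I*√235661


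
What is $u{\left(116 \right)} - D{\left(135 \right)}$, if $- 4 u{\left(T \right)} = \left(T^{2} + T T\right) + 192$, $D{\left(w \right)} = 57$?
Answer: $-6833$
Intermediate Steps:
$u{\left(T \right)} = -48 - \frac{T^{2}}{2}$ ($u{\left(T \right)} = - \frac{\left(T^{2} + T T\right) + 192}{4} = - \frac{\left(T^{2} + T^{2}\right) + 192}{4} = - \frac{2 T^{2} + 192}{4} = - \frac{192 + 2 T^{2}}{4} = -48 - \frac{T^{2}}{2}$)
$u{\left(116 \right)} - D{\left(135 \right)} = \left(-48 - \frac{116^{2}}{2}\right) - 57 = \left(-48 - 6728\right) - 57 = -6776 - 57 = -6833$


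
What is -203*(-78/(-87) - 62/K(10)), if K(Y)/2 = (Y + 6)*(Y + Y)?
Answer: -51947/320 ≈ -162.33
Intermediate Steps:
K(Y) = 4*Y*(6 + Y) (K(Y) = 2*((Y + 6)*(Y + Y)) = 2*((6 + Y)*(2*Y)) = 2*(2*Y*(6 + Y)) = 4*Y*(6 + Y))
-203*(-78/(-87) - 62/K(10)) = -203*(-78/(-87) - 62*1/(40*(6 + 10))) = -203*(-78*(-1/87) - 62/(4*10*16)) = -203*(26/29 - 62/640) = -203*(26/29 - 62*1/640) = -203*(26/29 - 31/320) = -203*7421/9280 = -51947/320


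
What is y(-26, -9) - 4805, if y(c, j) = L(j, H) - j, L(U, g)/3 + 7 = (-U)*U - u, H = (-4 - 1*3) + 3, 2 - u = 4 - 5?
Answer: -5069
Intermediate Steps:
u = 3 (u = 2 - (4 - 5) = 2 - 1*(-1) = 2 + 1 = 3)
H = -4 (H = (-4 - 3) + 3 = -7 + 3 = -4)
L(U, g) = -30 - 3*U**2 (L(U, g) = -21 + 3*((-U)*U - 1*3) = -21 + 3*(-U**2 - 3) = -21 + 3*(-3 - U**2) = -21 + (-9 - 3*U**2) = -30 - 3*U**2)
y(c, j) = -30 - j - 3*j**2 (y(c, j) = (-30 - 3*j**2) - j = -30 - j - 3*j**2)
y(-26, -9) - 4805 = (-30 - 1*(-9) - 3*(-9)**2) - 4805 = (-30 + 9 - 3*81) - 4805 = (-30 + 9 - 243) - 4805 = -264 - 4805 = -5069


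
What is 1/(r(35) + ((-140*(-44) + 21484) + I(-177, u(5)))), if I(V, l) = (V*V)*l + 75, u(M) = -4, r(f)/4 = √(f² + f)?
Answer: -97597/9525154249 - 24*√35/9525154249 ≈ -1.0261e-5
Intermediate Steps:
r(f) = 4*√(f + f²) (r(f) = 4*√(f² + f) = 4*√(f + f²))
I(V, l) = 75 + l*V² (I(V, l) = V²*l + 75 = l*V² + 75 = 75 + l*V²)
1/(r(35) + ((-140*(-44) + 21484) + I(-177, u(5)))) = 1/(4*√(35*(1 + 35)) + ((-140*(-44) + 21484) + (75 - 4*(-177)²))) = 1/(4*√(35*36) + ((6160 + 21484) + (75 - 4*31329))) = 1/(4*√1260 + (27644 + (75 - 125316))) = 1/(4*(6*√35) + (27644 - 125241)) = 1/(24*√35 - 97597) = 1/(-97597 + 24*√35)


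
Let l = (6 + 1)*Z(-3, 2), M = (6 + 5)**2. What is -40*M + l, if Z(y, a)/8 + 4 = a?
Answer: -4952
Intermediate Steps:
M = 121 (M = 11**2 = 121)
Z(y, a) = -32 + 8*a
l = -112 (l = (6 + 1)*(-32 + 8*2) = 7*(-32 + 16) = 7*(-16) = -112)
-40*M + l = -40*121 - 112 = -4840 - 112 = -4952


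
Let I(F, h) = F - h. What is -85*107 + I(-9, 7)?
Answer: -9111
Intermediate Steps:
-85*107 + I(-9, 7) = -85*107 + (-9 - 1*7) = -9095 + (-9 - 7) = -9095 - 16 = -9111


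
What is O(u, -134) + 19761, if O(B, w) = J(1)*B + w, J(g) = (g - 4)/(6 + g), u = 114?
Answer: 137047/7 ≈ 19578.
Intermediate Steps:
J(g) = (-4 + g)/(6 + g)
O(B, w) = w - 3*B/7 (O(B, w) = ((-4 + 1)/(6 + 1))*B + w = (-3/7)*B + w = ((⅐)*(-3))*B + w = -3*B/7 + w = w - 3*B/7)
O(u, -134) + 19761 = (-134 - 3/7*114) + 19761 = (-134 - 342/7) + 19761 = -1280/7 + 19761 = 137047/7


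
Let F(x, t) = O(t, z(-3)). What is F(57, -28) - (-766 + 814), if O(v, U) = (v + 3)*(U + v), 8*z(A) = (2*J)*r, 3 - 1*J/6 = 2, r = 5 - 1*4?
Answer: 1229/2 ≈ 614.50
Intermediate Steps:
r = 1 (r = 5 - 4 = 1)
J = 6 (J = 18 - 6*2 = 18 - 12 = 6)
z(A) = 3/2 (z(A) = ((2*6)*1)/8 = (12*1)/8 = (1/8)*12 = 3/2)
O(v, U) = (3 + v)*(U + v)
F(x, t) = 9/2 + t**2 + 9*t/2 (F(x, t) = t**2 + 3*(3/2) + 3*t + 3*t/2 = t**2 + 9/2 + 3*t + 3*t/2 = 9/2 + t**2 + 9*t/2)
F(57, -28) - (-766 + 814) = (9/2 + (-28)**2 + (9/2)*(-28)) - (-766 + 814) = (9/2 + 784 - 126) - 1*48 = 1325/2 - 48 = 1229/2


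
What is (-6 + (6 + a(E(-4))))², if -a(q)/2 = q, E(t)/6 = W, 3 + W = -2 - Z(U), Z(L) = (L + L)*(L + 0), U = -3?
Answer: 76176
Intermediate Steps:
Z(L) = 2*L² (Z(L) = (2*L)*L = 2*L²)
W = -23 (W = -3 + (-2 - 2*(-3)²) = -3 + (-2 - 2*9) = -3 + (-2 - 1*18) = -3 + (-2 - 18) = -3 - 20 = -23)
E(t) = -138 (E(t) = 6*(-23) = -138)
a(q) = -2*q
(-6 + (6 + a(E(-4))))² = (-6 + (6 - 2*(-138)))² = (-6 + (6 + 276))² = (-6 + 282)² = 276² = 76176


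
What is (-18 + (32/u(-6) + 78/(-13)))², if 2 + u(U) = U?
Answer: 784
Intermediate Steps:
u(U) = -2 + U
(-18 + (32/u(-6) + 78/(-13)))² = (-18 + (32/(-2 - 6) + 78/(-13)))² = (-18 + (32/(-8) + 78*(-1/13)))² = (-18 + (32*(-⅛) - 6))² = (-18 + (-4 - 6))² = (-18 - 10)² = (-28)² = 784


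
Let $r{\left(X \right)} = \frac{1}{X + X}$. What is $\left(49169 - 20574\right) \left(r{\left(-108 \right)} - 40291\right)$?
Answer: $- \frac{248858195915}{216} \approx -1.1521 \cdot 10^{9}$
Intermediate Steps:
$r{\left(X \right)} = \frac{1}{2 X}$
$\left(49169 - 20574\right) \left(r{\left(-108 \right)} - 40291\right) = \left(49169 - 20574\right) \left(\frac{1}{2 \left(-108\right)} - 40291\right) = 28595 \left(\frac{1}{2} \left(- \frac{1}{108}\right) - 40291\right) = 28595 \left(- \frac{1}{216} - 40291\right) = 28595 \left(- \frac{8702857}{216}\right) = - \frac{248858195915}{216}$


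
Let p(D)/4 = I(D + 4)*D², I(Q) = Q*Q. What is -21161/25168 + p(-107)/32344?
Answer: 117569061817/7827248 ≈ 15020.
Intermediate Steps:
I(Q) = Q²
p(D) = 4*D²*(4 + D)² (p(D) = 4*((D + 4)²*D²) = 4*((4 + D)²*D²) = 4*(D²*(4 + D)²) = 4*D²*(4 + D)²)
-21161/25168 + p(-107)/32344 = -21161/25168 + (4*(-107)²*(4 - 107)²)/32344 = -21161*1/25168 + (4*11449*(-103)²)*(1/32344) = -21161/25168 + (4*11449*10609)*(1/32344) = -21161/25168 + 485849764*(1/32344) = -21161/25168 + 121462441/8086 = 117569061817/7827248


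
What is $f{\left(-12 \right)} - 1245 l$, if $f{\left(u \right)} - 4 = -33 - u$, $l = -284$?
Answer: $353563$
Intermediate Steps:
$f{\left(u \right)} = -29 - u$ ($f{\left(u \right)} = 4 - \left(33 + u\right) = -29 - u$)
$f{\left(-12 \right)} - 1245 l = \left(-29 - -12\right) - -353580 = \left(-29 + 12\right) + 353580 = -17 + 353580 = 353563$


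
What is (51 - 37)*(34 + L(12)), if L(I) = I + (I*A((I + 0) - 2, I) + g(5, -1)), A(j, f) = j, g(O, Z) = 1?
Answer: 2338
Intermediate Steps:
L(I) = 1 + I + I*(-2 + I) (L(I) = I + (I*((I + 0) - 2) + 1) = I + (I*(I - 2) + 1) = I + (I*(-2 + I) + 1) = I + (1 + I*(-2 + I)) = 1 + I + I*(-2 + I))
(51 - 37)*(34 + L(12)) = (51 - 37)*(34 + (1 + 12**2 - 1*12)) = 14*(34 + (1 + 144 - 12)) = 14*(34 + 133) = 14*167 = 2338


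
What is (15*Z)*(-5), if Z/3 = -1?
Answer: 225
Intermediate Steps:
Z = -3 (Z = 3*(-1) = -3)
(15*Z)*(-5) = (15*(-3))*(-5) = -45*(-5) = 225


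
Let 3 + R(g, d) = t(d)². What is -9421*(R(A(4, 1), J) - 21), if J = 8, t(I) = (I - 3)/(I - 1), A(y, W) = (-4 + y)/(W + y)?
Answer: 10843571/49 ≈ 2.2130e+5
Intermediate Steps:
A(y, W) = (-4 + y)/(W + y)
t(I) = (-3 + I)/(-1 + I)
R(g, d) = -3 + (-3 + d)²/(-1 + d)² (R(g, d) = -3 + ((-3 + d)/(-1 + d))² = -3 + (-3 + d)²/(-1 + d)²)
-9421*(R(A(4, 1), J) - 21) = -9421*(2*(3 - 1*8²)/(1 + 8² - 2*8) - 21) = -9421*(2*(3 - 1*64)/(1 + 64 - 16) - 21) = -9421*(2*(3 - 64)/49 - 21) = -9421*(2*(1/49)*(-61) - 21) = -9421*(-122/49 - 21) = -9421*(-1151/49) = 10843571/49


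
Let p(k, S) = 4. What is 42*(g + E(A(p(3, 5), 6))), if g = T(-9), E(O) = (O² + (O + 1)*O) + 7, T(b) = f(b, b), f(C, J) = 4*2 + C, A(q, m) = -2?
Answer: 504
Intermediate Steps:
f(C, J) = 8 + C
T(b) = 8 + b
E(O) = 7 + O² + O*(1 + O) (E(O) = (O² + (1 + O)*O) + 7 = (O² + O*(1 + O)) + 7 = 7 + O² + O*(1 + O))
g = -1 (g = 8 - 9 = -1)
42*(g + E(A(p(3, 5), 6))) = 42*(-1 + (7 - 2 + 2*(-2)²)) = 42*(-1 + (7 - 2 + 2*4)) = 42*(-1 + (7 - 2 + 8)) = 42*(-1 + 13) = 42*12 = 504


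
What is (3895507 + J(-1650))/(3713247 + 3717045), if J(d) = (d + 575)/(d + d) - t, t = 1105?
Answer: 514061107/980798544 ≈ 0.52413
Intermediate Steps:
J(d) = -1105 + (575 + d)/(2*d) (J(d) = (d + 575)/(d + d) - 1*1105 = (575 + d)/((2*d)) - 1105 = (575 + d)*(1/(2*d)) - 1105 = (575 + d)/(2*d) - 1105 = -1105 + (575 + d)/(2*d))
(3895507 + J(-1650))/(3713247 + 3717045) = (3895507 + (½)*(575 - 2209*(-1650))/(-1650))/(3713247 + 3717045) = (3895507 + (½)*(-1/1650)*(575 + 3644850))/7430292 = (3895507 + (½)*(-1/1650)*3645425)*(1/7430292) = (3895507 - 145817/132)*(1/7430292) = (514061107/132)*(1/7430292) = 514061107/980798544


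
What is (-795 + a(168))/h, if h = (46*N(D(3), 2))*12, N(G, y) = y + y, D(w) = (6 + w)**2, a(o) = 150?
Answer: -215/736 ≈ -0.29212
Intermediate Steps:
N(G, y) = 2*y
h = 2208 (h = (46*(2*2))*12 = (46*4)*12 = 184*12 = 2208)
(-795 + a(168))/h = (-795 + 150)/2208 = -645*1/2208 = -215/736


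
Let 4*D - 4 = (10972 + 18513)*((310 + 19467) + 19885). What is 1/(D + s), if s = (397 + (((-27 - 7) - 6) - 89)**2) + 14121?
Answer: 2/584779355 ≈ 3.4201e-9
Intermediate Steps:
D = 584717037/2 (D = 1 + ((10972 + 18513)*((310 + 19467) + 19885))/4 = 1 + (29485*(19777 + 19885))/4 = 1 + (29485*39662)/4 = 1 + (1/4)*1169434070 = 1 + 584717035/2 = 584717037/2 ≈ 2.9236e+8)
s = 31159 (s = (397 + ((-34 - 6) - 89)**2) + 14121 = (397 + (-40 - 89)**2) + 14121 = (397 + (-129)**2) + 14121 = (397 + 16641) + 14121 = 17038 + 14121 = 31159)
1/(D + s) = 1/(584717037/2 + 31159) = 1/(584779355/2) = 2/584779355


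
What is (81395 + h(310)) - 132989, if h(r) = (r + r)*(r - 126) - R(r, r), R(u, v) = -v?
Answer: 62796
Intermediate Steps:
h(r) = r + 2*r*(-126 + r) (h(r) = (r + r)*(r - 126) - (-1)*r = (2*r)*(-126 + r) + r = 2*r*(-126 + r) + r = r + 2*r*(-126 + r))
(81395 + h(310)) - 132989 = (81395 + 310*(-251 + 2*310)) - 132989 = (81395 + 310*(-251 + 620)) - 132989 = (81395 + 310*369) - 132989 = (81395 + 114390) - 132989 = 195785 - 132989 = 62796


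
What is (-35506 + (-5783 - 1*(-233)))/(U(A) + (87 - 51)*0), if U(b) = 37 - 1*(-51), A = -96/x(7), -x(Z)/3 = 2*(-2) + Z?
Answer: -5132/11 ≈ -466.55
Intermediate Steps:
x(Z) = 12 - 3*Z (x(Z) = -3*(2*(-2) + Z) = -3*(-4 + Z) = 12 - 3*Z)
A = 32/3 (A = -96/(12 - 3*7) = -96/(12 - 21) = -96/(-9) = -96*(-⅑) = 32/3 ≈ 10.667)
U(b) = 88 (U(b) = 37 + 51 = 88)
(-35506 + (-5783 - 1*(-233)))/(U(A) + (87 - 51)*0) = (-35506 + (-5783 - 1*(-233)))/(88 + (87 - 51)*0) = (-35506 + (-5783 + 233))/(88 + 36*0) = (-35506 - 5550)/(88 + 0) = -41056/88 = -41056*1/88 = -5132/11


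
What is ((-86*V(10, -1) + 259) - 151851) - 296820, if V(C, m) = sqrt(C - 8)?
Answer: -448412 - 86*sqrt(2) ≈ -4.4853e+5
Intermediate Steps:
V(C, m) = sqrt(-8 + C)
((-86*V(10, -1) + 259) - 151851) - 296820 = ((-86*sqrt(-8 + 10) + 259) - 151851) - 296820 = ((-86*sqrt(2) + 259) - 151851) - 296820 = ((259 - 86*sqrt(2)) - 151851) - 296820 = (-151592 - 86*sqrt(2)) - 296820 = -448412 - 86*sqrt(2)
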